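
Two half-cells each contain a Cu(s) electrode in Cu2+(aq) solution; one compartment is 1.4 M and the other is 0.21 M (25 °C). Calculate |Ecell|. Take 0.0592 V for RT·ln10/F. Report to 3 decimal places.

0.024 V

For a concentration cell E°cell = 0, since both electrodes use the same couple.
The compartment with the higher Cu2+(aq) concentration (1.4 M) acts as the cathode; ions are reduced there and produced at the dilute (0.21 M) anode.
With n = 2, Ecell = −(0.0592/2)·log([dilute]/[conc]) = −(0.0592/2)·log(0.21/1.4) = +0.024 V.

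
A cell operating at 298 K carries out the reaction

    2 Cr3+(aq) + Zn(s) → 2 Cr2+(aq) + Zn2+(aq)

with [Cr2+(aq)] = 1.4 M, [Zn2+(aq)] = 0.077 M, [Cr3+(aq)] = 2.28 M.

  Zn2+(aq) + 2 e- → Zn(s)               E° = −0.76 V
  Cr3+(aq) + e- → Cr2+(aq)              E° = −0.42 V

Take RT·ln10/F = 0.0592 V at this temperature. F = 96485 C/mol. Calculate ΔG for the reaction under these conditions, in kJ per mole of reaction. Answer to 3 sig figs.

With Cr³⁺/Cr²⁺ reduced at the cathode, E°cell = −0.42 − (−0.76) = +0.34 V and n = 2.
Here Q = ([Cr2+(aq)]^2·[Zn2+(aq)]) / [Cr3+(aq)]^2 = 0.029 (log Q = −1.537), giving E = +0.34 − (0.0592/2)·(−1.537) = +0.3855 V.
Then ΔG = −nFE = −2 × 96485 × +0.3855 J/mol = −74.4 kJ/mol.

−74.4 kJ/mol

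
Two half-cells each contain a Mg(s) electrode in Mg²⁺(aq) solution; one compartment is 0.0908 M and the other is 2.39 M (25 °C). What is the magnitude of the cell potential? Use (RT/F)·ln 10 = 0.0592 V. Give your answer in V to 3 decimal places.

For a concentration cell E°cell = 0, since both electrodes use the same couple.
The compartment with the higher Mg²⁺(aq) concentration (2.39 M) acts as the cathode; ions are reduced there and produced at the dilute (0.0908 M) anode.
With n = 2, Ecell = −(0.0592/2)·log([dilute]/[conc]) = −(0.0592/2)·log(0.0908/2.39) = +0.042 V.

0.042 V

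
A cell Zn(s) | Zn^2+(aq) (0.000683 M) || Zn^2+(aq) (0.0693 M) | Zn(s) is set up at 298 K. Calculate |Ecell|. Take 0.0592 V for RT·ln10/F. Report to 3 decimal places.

0.059 V

For a concentration cell E°cell = 0, since both electrodes use the same couple.
The compartment with the higher Zn^2+(aq) concentration (0.0693 M) acts as the cathode; ions are reduced there and produced at the dilute (0.000683 M) anode.
With n = 2, Ecell = −(0.0592/2)·log([dilute]/[conc]) = −(0.0592/2)·log(0.000683/0.0693) = +0.059 V.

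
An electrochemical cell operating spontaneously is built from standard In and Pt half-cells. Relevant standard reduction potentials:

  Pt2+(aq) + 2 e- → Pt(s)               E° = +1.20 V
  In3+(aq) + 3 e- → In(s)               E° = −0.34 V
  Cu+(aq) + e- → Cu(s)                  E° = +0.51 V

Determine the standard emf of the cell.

+1.54 V

The Pt²⁺/Pt couple has the higher E°, so Pt ion is reduced (cathode) and In is oxidized (anode).
E°cell = E°(cathode) − E°(anode) = +1.20 − (−0.34) = +1.54 V.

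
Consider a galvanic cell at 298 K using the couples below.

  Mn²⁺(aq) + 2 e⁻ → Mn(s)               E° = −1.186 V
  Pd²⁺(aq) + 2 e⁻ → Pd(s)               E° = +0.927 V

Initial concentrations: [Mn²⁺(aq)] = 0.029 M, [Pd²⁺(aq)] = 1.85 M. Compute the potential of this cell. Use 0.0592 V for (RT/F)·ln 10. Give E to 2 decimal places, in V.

Pd²⁺/Pd is reduced (cathode, E° = +0.927 V) and Mn²⁺/Mn is oxidized (anode).
E°cell = E°cat − E°an = +0.927 − (−1.186) = +2.113 V; n = 2.
Balancing gives Pd²⁺(aq) + Mn(s) → Pd(s) + Mn²⁺(aq); hence Q = [Mn²⁺(aq)] / [Pd²⁺(aq)] = 0.0157 (log Q = −1.805).
Applying E = E° − (RT ln10/nF)·log Q gives +2.113 − (0.0592/2)(−1.805) = +2.17 V.

+2.17 V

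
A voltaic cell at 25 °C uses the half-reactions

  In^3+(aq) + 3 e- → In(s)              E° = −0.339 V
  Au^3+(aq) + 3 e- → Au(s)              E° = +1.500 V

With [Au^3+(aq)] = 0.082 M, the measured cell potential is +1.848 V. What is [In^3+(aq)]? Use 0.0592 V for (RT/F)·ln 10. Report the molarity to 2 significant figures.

With Au³⁺/Au at the cathode and In³⁺/In at the anode, E°cell = +1.500 − (−0.339) = +1.839 V (n = 3).
From the Nernst equation, log Q = n(E° − E)/0.0592 = 3·(+1.839 − (+1.848))/0.0592 = −0.456.
The balanced reaction is Au^3+(aq) + In(s) → Au(s) + In^3+(aq), so Q = [In^3+(aq)] / [Au^3+(aq)].
Isolating [In^3+(aq)] in Q = 10^{−0.456} yields log [In^3+(aq)] = −1.542, i.e. 0.029 M.

0.029 M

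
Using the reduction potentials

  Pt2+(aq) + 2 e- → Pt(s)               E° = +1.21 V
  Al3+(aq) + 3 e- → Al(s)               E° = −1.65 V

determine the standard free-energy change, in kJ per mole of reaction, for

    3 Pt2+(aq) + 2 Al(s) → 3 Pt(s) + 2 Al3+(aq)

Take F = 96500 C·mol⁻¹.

−1656 kJ/mol

In the reaction as written Pt2+(aq) is reduced, so the Pt²⁺/Pt couple is the cathode and Al³⁺/Al is the anode.
E°cell = +1.21 − (−1.65) = +2.86 V; balancing electrons gives n = 6.
ΔG° = −nFE°cell = −(6)(96500)(+2.86) J/mol = −1656 kJ/mol.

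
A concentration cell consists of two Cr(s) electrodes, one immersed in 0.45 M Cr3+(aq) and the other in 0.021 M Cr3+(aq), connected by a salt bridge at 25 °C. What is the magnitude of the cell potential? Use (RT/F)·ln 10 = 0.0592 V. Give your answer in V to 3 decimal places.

0.026 V

For a concentration cell E°cell = 0, since both electrodes use the same couple.
The compartment with the higher Cr3+(aq) concentration (0.45 M) acts as the cathode; ions are reduced there and produced at the dilute (0.021 M) anode.
With n = 3, Ecell = −(0.0592/3)·log([dilute]/[conc]) = −(0.0592/3)·log(0.021/0.45) = +0.026 V.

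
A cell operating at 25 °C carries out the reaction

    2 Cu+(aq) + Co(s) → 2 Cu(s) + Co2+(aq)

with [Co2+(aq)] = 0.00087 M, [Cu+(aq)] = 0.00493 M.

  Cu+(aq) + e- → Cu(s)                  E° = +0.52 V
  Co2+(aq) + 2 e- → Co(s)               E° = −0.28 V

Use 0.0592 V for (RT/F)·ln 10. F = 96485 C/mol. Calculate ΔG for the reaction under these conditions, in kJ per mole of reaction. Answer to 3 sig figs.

−145 kJ/mol

With Cu⁺/Cu reduced at the cathode, E°cell = +0.52 − (−0.28) = +0.80 V and n = 2.
The reaction quotient is [Co2+(aq)] / [Cu+(aq)]^2 = 35.8; by Nernst, E = +0.80 − (0.0592/2)(1.554) = +0.7540 V.
ΔG = −nFE = −(2)(96485)(+0.7540) J/mol = −145 kJ/mol.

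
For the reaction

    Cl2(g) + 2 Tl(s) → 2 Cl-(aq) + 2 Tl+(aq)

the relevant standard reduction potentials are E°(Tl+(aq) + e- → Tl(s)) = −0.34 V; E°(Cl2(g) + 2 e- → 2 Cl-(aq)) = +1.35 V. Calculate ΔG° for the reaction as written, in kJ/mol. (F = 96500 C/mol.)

In the reaction as written Cl2(g) is reduced, so the Cl₂/Cl⁻ couple is the cathode and Tl⁺/Tl is the anode.
E°cell = +1.35 − (−0.34) = +1.69 V; balancing electrons gives n = 2.
ΔG° = −nFE°cell = −(2)(96500)(+1.69) J/mol = −326 kJ/mol.

−326 kJ/mol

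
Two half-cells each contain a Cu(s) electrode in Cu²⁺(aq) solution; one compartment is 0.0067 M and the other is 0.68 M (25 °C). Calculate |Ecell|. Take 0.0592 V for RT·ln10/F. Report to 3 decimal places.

For a concentration cell E°cell = 0, since both electrodes use the same couple.
The compartment with the higher Cu²⁺(aq) concentration (0.68 M) acts as the cathode; ions are reduced there and produced at the dilute (0.0067 M) anode.
With n = 2, Ecell = −(0.0592/2)·log([dilute]/[conc]) = −(0.0592/2)·log(0.0067/0.68) = +0.059 V.

0.059 V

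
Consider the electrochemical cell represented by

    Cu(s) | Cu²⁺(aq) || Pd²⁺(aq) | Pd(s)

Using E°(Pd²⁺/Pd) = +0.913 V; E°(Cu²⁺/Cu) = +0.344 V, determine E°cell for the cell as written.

By convention the left-hand electrode in cell notation is the anode (oxidation) and the right-hand electrode is the cathode (reduction).
E°cell = E°(right) − E°(left) = +0.913 − (+0.344) = +0.569 V.

+0.569 V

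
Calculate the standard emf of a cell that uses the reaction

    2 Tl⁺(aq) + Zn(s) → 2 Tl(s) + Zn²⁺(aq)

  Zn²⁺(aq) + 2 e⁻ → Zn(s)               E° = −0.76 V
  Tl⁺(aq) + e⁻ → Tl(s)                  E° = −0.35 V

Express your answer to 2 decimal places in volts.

+0.41 V

Tl⁺(aq) gains electrons, so the Tl⁺/Tl couple is the cathode; the Zn²⁺/Zn couple is the anode.
E°cell = E°(cathode) − E°(anode) = −0.35 − (−0.76) = +0.41 V.
The positive value indicates the reaction is spontaneous as written.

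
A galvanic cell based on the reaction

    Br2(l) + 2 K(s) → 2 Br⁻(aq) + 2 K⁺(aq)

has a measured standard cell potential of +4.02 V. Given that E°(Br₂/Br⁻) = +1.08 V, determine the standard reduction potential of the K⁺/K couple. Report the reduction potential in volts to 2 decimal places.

−2.94 V

In the reaction as written the Br₂/Br⁻ couple is reduced (cathode) and K⁺/K is oxidized (anode), so E°cell = E°(Br₂/Br⁻) − E°(K⁺/K).
E°(K⁺/K) = E°(cathode) − E°cell = +1.08 − (+4.02) = −2.94 V.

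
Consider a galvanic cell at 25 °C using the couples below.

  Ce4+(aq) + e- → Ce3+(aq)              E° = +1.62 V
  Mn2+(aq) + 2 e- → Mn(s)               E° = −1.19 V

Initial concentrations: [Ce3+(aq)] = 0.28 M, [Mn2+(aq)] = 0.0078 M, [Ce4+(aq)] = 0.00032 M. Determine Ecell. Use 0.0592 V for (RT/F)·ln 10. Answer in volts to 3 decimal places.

+2.698 V

Since E°(Ce⁴⁺/Ce³⁺) > E°(Mn²⁺/Mn), Ce⁴⁺/Ce³⁺ serves as the cathode.
The standard potential is +1.62 − (−1.19) = +2.81 V and the balanced reaction transfers n = 2 electrons.
Balancing gives 2 Ce4+(aq) + Mn(s) → 2 Ce3+(aq) + Mn2+(aq); hence Q = ([Ce3+(aq)]^2·[Mn2+(aq)]) / [Ce4+(aq)]^2 = 5.97×10^3 (log Q = 3.776).
E = E° − (0.0592/n)·log Q = +2.81 − (0.0592/2)(3.776) = +2.698 V.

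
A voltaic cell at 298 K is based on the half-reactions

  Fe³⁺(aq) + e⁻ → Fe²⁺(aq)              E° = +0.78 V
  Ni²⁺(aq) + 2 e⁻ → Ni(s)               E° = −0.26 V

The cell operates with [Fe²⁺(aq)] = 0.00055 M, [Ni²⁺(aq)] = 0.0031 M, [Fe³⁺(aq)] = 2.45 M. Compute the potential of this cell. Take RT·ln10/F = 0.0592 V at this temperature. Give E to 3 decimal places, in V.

+1.330 V

Since E°(Fe³⁺/Fe²⁺) > E°(Ni²⁺/Ni), Fe³⁺/Fe²⁺ serves as the cathode.
E°cell = +0.78 − (−0.26) = +1.04 V, with n = 2 electrons transferred.
For the overall reaction 2 Fe³⁺(aq) + Ni(s) → 2 Fe²⁺(aq) + Ni²⁺(aq), Q = ([Fe²⁺(aq)]^2·[Ni²⁺(aq)]) / [Fe³⁺(aq)]^2 = 1.56×10^−10, giving log Q = −9.806.
Applying E = E° − (RT ln10/nF)·log Q gives +1.04 − (0.0592/2)(−9.806) = +1.330 V.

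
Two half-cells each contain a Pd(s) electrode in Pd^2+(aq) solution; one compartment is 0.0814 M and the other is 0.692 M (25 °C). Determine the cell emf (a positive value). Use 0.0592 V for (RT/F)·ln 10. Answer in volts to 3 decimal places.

0.028 V

For a concentration cell E°cell = 0, since both electrodes use the same couple.
The compartment with the higher Pd^2+(aq) concentration (0.692 M) acts as the cathode; ions are reduced there and produced at the dilute (0.0814 M) anode.
With n = 2, Ecell = −(0.0592/2)·log([dilute]/[conc]) = −(0.0592/2)·log(0.0814/0.692) = +0.028 V.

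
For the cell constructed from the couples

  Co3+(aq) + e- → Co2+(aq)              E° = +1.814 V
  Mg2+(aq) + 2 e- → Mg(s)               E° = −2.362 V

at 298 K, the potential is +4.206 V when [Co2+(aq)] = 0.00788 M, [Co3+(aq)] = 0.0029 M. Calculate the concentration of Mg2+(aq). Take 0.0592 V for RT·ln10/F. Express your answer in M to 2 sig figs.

The Co³⁺/Co²⁺ couple has the larger reduction potential, so it is the cathode: E°cell = +1.814 − (−2.362) = +4.176 V and n = 2.
Since E = E° − (0.0592/n)·log Q, log Q = n(E° − E)/0.0592 = −1.014.
Balancing electrons gives 2 Co3+(aq) + Mg(s) → 2 Co2+(aq) + Mg2+(aq); thus Q = ([Co2+(aq)]^2·[Mg2+(aq)]) / [Co3+(aq)]^2.
Isolating [Mg2+(aq)] in Q = 10^{−1.014} yields log [Mg2+(aq)] = −1.882, i.e. 0.013 M.

0.013 M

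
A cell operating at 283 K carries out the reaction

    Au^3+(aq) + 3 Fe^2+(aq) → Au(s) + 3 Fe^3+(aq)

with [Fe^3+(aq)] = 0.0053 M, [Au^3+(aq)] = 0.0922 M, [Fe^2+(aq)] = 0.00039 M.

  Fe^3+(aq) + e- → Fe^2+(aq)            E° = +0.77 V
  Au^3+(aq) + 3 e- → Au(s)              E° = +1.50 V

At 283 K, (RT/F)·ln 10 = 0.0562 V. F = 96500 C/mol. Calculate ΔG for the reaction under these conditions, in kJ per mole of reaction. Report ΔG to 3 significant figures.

−187 kJ/mol

With Au³⁺/Au reduced at the cathode, E°cell = +1.50 − (+0.77) = +0.73 V and n = 3.
Q = [Fe^3+(aq)]^3 / ([Au^3+(aq)]·[Fe^2+(aq)]^3) = 2.72×10^4, so log Q = 4.435 and E = +0.73 − (0.0562/3)(4.435) = +0.6469 V.
Then ΔG = −nFE = −3 × 96500 × +0.6469 J/mol = −187 kJ/mol.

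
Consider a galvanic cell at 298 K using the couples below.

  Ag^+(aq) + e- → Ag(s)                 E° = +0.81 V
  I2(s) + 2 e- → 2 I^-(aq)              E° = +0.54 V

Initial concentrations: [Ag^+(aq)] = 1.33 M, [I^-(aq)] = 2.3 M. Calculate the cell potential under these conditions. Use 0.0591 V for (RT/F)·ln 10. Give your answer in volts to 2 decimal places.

+0.30 V

Since E°(Ag⁺/Ag) > E°(I₂/I⁻), Ag⁺/Ag serves as the cathode.
E°cell = E°cat − E°an = +0.81 − (+0.54) = +0.27 V; n = 2.
Balancing gives 2 Ag^+(aq) + 2 I^-(aq) → 2 Ag(s) + I2(s); hence Q = 1 / ([Ag^+(aq)]^2·[I^-(aq)]^2) = 0.107 (log Q = −0.971).
E = E° − (0.0591/n)·log Q = +0.27 − (0.0591/2)(−0.971) = +0.30 V.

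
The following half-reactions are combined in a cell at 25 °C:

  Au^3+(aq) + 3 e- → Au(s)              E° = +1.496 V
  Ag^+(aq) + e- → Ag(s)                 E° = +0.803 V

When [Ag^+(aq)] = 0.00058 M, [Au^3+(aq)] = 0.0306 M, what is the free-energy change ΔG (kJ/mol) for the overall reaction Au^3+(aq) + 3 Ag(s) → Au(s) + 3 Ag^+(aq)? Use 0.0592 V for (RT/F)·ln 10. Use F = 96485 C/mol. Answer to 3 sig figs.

With Au³⁺/Au reduced at the cathode, E°cell = +1.496 − (+0.803) = +0.693 V and n = 3.
The reaction quotient is [Ag^+(aq)]^3 / [Au^3+(aq)] = 6.38×10^−9; by Nernst, E = +0.693 − (0.0592/3)(−8.195) = +0.8547 V.
Finally ΔG = −nFE = −(3)(96485 C/mol)(+0.8547 V) = −247 kJ/mol.

−247 kJ/mol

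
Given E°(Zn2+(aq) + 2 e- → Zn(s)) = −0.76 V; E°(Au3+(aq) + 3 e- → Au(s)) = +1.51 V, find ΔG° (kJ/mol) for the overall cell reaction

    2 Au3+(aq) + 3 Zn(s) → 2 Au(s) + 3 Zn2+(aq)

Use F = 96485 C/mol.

In the reaction as written Au3+(aq) is reduced, so the Au³⁺/Au couple is the cathode and Zn²⁺/Zn is the anode.
E°cell = +1.51 − (−0.76) = +2.27 V; balancing electrons gives n = 6.
ΔG° = −nFE°cell = −(6)(96485)(+2.27) J/mol = −1314 kJ/mol.

−1314 kJ/mol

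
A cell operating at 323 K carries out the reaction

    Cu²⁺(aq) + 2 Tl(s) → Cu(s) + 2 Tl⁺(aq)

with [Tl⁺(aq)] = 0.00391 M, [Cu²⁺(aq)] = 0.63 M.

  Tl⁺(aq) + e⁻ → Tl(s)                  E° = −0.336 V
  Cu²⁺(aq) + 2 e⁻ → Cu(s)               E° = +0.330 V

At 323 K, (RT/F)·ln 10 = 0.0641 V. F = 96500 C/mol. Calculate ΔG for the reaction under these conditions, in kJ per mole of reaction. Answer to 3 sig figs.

−157 kJ/mol

With Cu²⁺/Cu reduced at the cathode, E°cell = +0.330 − (−0.336) = +0.666 V and n = 2.
The reaction quotient is [Tl⁺(aq)]^2 / [Cu²⁺(aq)] = 2.43×10^−5; by Nernst, E = +0.666 − (0.0641/2)(−4.615) = +0.8139 V.
Finally ΔG = −nFE = −(2)(96500 C/mol)(+0.8139 V) = −157 kJ/mol.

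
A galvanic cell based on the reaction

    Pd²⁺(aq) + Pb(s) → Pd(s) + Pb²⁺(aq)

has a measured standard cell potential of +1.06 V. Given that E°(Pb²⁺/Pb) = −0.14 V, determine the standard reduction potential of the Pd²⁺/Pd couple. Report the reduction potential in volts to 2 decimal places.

+0.92 V

In the reaction as written the Pd²⁺/Pd couple is reduced (cathode) and Pb²⁺/Pb is oxidized (anode), so E°cell = E°(Pd²⁺/Pd) − E°(Pb²⁺/Pb).
E°(Pd²⁺/Pd) = E°cell + E°(anode) = +1.06 + (−0.14) = +0.92 V.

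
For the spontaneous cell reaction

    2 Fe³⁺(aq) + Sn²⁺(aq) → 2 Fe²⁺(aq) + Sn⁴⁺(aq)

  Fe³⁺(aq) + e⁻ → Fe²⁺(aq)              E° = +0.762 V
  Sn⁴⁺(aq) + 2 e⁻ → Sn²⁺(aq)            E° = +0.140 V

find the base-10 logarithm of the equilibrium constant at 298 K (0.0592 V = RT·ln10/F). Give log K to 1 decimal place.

log K = 21.0

The Fe³⁺/Fe²⁺ couple is reduced (cathode); E°cell = +0.762 − (+0.140) = +0.622 V with n = 2.
At equilibrium E = 0, so log K = nE°cell / 0.0592 = (2)(+0.622) / 0.0592 = 21.0.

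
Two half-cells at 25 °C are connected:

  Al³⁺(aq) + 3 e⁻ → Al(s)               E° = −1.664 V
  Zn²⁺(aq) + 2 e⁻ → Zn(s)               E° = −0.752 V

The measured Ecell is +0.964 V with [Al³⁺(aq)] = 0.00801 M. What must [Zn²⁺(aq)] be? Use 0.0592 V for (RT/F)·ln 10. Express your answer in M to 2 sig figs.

With Zn²⁺/Zn at the cathode and Al³⁺/Al at the anode, E°cell = −0.752 − (−1.664) = +0.912 V (n = 6).
Since E = E° − (0.0592/n)·log Q, log Q = n(E° − E)/0.0592 = −5.270.
The balanced reaction is 3 Zn²⁺(aq) + 2 Al(s) → 3 Zn(s) + 2 Al³⁺(aq), so Q = [Al³⁺(aq)]^2 / [Zn²⁺(aq)]^3.
Substituting the known concentrations and solving, log [Zn²⁺(aq)] = 0.359 and [Zn²⁺(aq)] = 2.3 M.

2.3 M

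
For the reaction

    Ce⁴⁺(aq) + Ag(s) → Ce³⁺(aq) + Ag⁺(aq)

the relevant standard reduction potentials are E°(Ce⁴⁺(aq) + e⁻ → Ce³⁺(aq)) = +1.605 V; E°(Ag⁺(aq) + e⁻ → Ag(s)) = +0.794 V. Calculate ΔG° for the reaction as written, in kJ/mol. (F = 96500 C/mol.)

In the reaction as written Ce⁴⁺(aq) is reduced, so the Ce⁴⁺/Ce³⁺ couple is the cathode and Ag⁺/Ag is the anode.
E°cell = +1.605 − (+0.794) = +0.811 V; balancing electrons gives n = 1.
ΔG° = −nFE°cell = −(1)(96500)(+0.811) J/mol = −78.3 kJ/mol.

−78.3 kJ/mol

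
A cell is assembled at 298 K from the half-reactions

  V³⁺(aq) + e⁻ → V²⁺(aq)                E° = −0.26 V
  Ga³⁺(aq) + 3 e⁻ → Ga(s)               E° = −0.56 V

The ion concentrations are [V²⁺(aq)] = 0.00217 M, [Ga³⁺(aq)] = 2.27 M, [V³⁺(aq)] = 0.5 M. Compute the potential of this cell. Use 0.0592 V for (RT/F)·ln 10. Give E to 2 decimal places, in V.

V³⁺/V²⁺ is reduced (cathode, E° = −0.26 V) and Ga³⁺/Ga is oxidized (anode).
E°cell = −0.26 − (−0.56) = +0.30 V, with n = 3 electrons transferred.
The balanced reaction is 3 V³⁺(aq) + Ga(s) → 3 V²⁺(aq) + Ga³⁺(aq), so Q = ([V²⁺(aq)]^3·[Ga³⁺(aq)]) / [V³⁺(aq)]^3 = 1.86×10^−7 and log Q = −6.732.
Applying E = E° − (RT ln10/nF)·log Q gives +0.30 − (0.0592/3)(−6.732) = +0.43 V.

+0.43 V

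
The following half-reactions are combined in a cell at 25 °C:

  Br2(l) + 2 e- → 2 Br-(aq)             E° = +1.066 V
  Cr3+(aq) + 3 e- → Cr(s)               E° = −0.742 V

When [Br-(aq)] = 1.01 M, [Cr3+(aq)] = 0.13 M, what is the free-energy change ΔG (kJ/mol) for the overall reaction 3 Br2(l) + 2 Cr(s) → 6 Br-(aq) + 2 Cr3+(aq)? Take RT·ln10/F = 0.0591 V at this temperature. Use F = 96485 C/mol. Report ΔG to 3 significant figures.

−1060 kJ/mol

E°cell = +1.066 − (−0.742) = +1.808 V; the balanced reaction transfers n = 6 electrons.
The reaction quotient is [Br-(aq)]^6·[Cr3+(aq)]^2 = 0.0179; by Nernst, E = +1.808 − (0.0591/6)(−1.746) = +1.8252 V.
Finally ΔG = −nFE = −(6)(96485 C/mol)(+1.8252 V) = −1060 kJ/mol.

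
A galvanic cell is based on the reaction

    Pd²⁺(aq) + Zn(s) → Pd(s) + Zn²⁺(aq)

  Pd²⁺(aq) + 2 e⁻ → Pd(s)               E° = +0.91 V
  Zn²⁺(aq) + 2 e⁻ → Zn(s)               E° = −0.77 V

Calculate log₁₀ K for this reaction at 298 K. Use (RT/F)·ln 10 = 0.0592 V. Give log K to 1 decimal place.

log K = 56.8

The Pd²⁺/Pd couple is reduced (cathode); E°cell = +0.91 − (−0.77) = +1.68 V with n = 2.
At equilibrium E = 0, so log K = nE°cell / 0.0592 = (2)(+1.68) / 0.0592 = 56.8.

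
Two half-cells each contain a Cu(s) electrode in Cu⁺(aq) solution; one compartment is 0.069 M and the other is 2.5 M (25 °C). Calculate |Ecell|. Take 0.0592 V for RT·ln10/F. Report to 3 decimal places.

0.092 V

For a concentration cell E°cell = 0, since both electrodes use the same couple.
The compartment with the higher Cu⁺(aq) concentration (2.5 M) acts as the cathode; ions are reduced there and produced at the dilute (0.069 M) anode.
With n = 1, Ecell = −(0.0592/1)·log([dilute]/[conc]) = −(0.0592/1)·log(0.069/2.5) = +0.092 V.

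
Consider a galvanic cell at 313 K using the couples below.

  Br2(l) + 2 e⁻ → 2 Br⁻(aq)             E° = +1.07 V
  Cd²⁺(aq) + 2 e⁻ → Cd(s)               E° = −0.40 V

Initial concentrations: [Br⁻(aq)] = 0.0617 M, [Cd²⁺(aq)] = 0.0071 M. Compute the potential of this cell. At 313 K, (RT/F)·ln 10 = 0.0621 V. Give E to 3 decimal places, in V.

+1.612 V

Br₂/Br⁻ is reduced (cathode, E° = +1.07 V) and Cd²⁺/Cd is oxidized (anode).
E°cell = E°cat − E°an = +1.07 − (−0.40) = +1.47 V; n = 2.
The balanced reaction is Br2(l) + Cd(s) → 2 Br⁻(aq) + Cd²⁺(aq), so Q = [Br⁻(aq)]^2·[Cd²⁺(aq)] = 2.7×10^−5 and log Q = −4.568.
By the Nernst equation, E = +1.47 − (0.0621/2)·(−4.568) = +1.612 V.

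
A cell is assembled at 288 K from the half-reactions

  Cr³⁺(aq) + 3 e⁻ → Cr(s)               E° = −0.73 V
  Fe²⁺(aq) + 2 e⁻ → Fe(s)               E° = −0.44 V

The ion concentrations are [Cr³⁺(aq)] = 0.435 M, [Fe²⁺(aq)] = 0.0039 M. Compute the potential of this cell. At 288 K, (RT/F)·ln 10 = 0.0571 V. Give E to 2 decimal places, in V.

Fe²⁺/Fe is reduced (cathode, E° = −0.44 V) and Cr³⁺/Cr is oxidized (anode).
E°cell = −0.44 − (−0.73) = +0.29 V, with n = 6 electrons transferred.
For the overall reaction 3 Fe²⁺(aq) + 2 Cr(s) → 3 Fe(s) + 2 Cr³⁺(aq), Q = [Cr³⁺(aq)]^2 / [Fe²⁺(aq)]^3 = 3.19×10^6, giving log Q = 6.504.
E = E° − (0.0571/n)·log Q = +0.29 − (0.0571/6)(6.504) = +0.23 V.

+0.23 V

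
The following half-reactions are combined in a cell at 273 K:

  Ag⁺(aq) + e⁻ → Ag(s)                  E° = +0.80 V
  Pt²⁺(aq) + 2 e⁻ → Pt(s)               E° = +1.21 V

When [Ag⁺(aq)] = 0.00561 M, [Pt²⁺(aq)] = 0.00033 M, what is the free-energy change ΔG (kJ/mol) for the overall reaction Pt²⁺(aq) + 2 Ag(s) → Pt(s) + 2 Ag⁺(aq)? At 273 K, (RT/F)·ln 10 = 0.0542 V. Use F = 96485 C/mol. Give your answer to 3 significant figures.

The standard cell potential is +1.21 − (+0.80) = +0.41 V, with n = 2 electrons in the balanced equation.
Here Q = [Ag⁺(aq)]^2 / [Pt²⁺(aq)] = 0.0954 (log Q = −1.021), giving E = +0.41 − (0.0542/2)·(−1.021) = +0.4377 V.
ΔG = −nFE = −(2)(96485)(+0.4377) J/mol = −84.5 kJ/mol.

−84.5 kJ/mol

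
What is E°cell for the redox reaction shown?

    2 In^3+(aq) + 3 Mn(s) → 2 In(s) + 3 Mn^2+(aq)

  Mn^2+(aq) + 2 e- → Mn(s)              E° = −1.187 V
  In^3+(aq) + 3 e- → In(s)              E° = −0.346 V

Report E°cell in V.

+0.841 V

In the reaction as written, In^3+(aq) is reduced (cathode) and Mn^2+(aq) is produced by oxidation at the anode.
E°cell = E°(cathode) − E°(anode) = −0.346 − (−1.187) = +0.841 V.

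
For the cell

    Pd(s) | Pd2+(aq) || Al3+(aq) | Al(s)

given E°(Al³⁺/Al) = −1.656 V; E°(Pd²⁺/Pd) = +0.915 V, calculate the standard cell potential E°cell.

−2.571 V

By convention the left-hand electrode in cell notation is the anode (oxidation) and the right-hand electrode is the cathode (reduction).
E°cell = E°(right) − E°(left) = −1.656 − (+0.915) = −2.571 V.
The negative sign shows that, as written, the cell would require an external voltage to drive the reaction.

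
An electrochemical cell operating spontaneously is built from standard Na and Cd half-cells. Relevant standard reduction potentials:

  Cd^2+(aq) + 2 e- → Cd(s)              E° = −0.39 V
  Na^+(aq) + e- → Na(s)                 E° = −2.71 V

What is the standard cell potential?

+2.32 V

The Cd²⁺/Cd couple has the higher E°, so Cd ion is reduced (cathode) and Na is oxidized (anode).
E°cell = E°(cathode) − E°(anode) = −0.39 − (−2.71) = +2.32 V.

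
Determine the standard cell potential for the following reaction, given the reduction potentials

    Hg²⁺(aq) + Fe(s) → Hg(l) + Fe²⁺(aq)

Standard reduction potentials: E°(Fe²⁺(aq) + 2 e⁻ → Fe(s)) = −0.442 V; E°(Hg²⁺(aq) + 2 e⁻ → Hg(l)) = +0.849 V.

Hg²⁺(aq) gains electrons, so the Hg²⁺/Hg couple is the cathode; the Fe²⁺/Fe couple is the anode.
E°cell = E°(cathode) − E°(anode) = +0.849 − (−0.442) = +1.291 V.

+1.291 V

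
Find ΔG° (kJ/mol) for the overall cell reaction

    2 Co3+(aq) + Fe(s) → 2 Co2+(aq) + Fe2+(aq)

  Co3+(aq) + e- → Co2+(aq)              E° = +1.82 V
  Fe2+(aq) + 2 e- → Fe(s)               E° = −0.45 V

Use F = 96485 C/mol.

−438 kJ/mol

In the reaction as written Co3+(aq) is reduced, so the Co³⁺/Co²⁺ couple is the cathode and Fe²⁺/Fe is the anode.
E°cell = +1.82 − (−0.45) = +2.27 V; balancing electrons gives n = 2.
ΔG° = −nFE°cell = −(2)(96485)(+2.27) J/mol = −438 kJ/mol.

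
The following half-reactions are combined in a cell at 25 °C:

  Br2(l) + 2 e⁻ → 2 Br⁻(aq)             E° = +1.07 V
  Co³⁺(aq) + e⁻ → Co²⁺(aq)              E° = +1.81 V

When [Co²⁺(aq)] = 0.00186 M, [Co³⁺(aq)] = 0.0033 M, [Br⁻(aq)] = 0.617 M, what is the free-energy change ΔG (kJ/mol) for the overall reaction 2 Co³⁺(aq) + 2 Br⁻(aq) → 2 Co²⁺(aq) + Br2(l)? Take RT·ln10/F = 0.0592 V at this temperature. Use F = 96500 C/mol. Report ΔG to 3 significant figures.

The standard cell potential is +1.81 − (+1.07) = +0.74 V, with n = 2 electrons in the balanced equation.
The reaction quotient is [Co²⁺(aq)]^2 / ([Co³⁺(aq)]^2·[Br⁻(aq)]^2) = 0.835; by Nernst, E = +0.74 − (0.0592/2)(−0.079) = +0.7423 V.
ΔG = −nFE = −(2)(96500)(+0.7423) J/mol = −143 kJ/mol.

−143 kJ/mol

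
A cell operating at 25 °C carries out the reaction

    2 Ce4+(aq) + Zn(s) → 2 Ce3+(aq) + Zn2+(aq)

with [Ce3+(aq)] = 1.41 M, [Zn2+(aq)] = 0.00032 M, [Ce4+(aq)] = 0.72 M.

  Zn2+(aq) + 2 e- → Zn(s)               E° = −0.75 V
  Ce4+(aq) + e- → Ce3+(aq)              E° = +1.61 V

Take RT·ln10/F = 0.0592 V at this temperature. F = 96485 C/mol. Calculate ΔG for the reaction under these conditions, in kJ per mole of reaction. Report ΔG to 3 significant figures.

−472 kJ/mol

With Ce⁴⁺/Ce³⁺ reduced at the cathode, E°cell = +1.61 − (−0.75) = +2.36 V and n = 2.
The reaction quotient is ([Ce3+(aq)]^2·[Zn2+(aq)]) / [Ce4+(aq)]^2 = 0.00123; by Nernst, E = +2.36 − (0.0592/2)(−2.911) = +2.4462 V.
Finally ΔG = −nFE = −(2)(96485 C/mol)(+2.4462 V) = −472 kJ/mol.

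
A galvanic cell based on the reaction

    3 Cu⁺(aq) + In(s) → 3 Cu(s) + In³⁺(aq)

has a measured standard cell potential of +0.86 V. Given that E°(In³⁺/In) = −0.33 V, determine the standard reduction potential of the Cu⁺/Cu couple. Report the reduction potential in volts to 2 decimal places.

+0.53 V

In the reaction as written the Cu⁺/Cu couple is reduced (cathode) and In³⁺/In is oxidized (anode), so E°cell = E°(Cu⁺/Cu) − E°(In³⁺/In).
E°(Cu⁺/Cu) = E°cell + E°(anode) = +0.86 + (−0.33) = +0.53 V.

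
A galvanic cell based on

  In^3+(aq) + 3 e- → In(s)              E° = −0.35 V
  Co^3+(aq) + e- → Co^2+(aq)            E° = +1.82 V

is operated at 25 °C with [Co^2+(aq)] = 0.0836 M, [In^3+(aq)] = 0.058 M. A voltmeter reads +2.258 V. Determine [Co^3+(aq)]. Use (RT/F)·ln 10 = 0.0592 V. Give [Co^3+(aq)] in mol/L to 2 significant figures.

The Co³⁺/Co²⁺ couple has the larger reduction potential, so it is the cathode: E°cell = +1.82 − (−0.35) = +2.17 V and n = 3.
From the Nernst equation, log Q = n(E° − E)/0.0592 = 3·(+2.17 − (+2.258))/0.0592 = −4.459.
The balanced reaction is 3 Co^3+(aq) + In(s) → 3 Co^2+(aq) + In^3+(aq), so Q = ([Co^2+(aq)]^3·[In^3+(aq)]) / [Co^3+(aq)]^3.
Solving for the unknown gives log [Co^3+(aq)] = −0.004, so [Co^3+(aq)] ≈ 0.99 M.

0.99 M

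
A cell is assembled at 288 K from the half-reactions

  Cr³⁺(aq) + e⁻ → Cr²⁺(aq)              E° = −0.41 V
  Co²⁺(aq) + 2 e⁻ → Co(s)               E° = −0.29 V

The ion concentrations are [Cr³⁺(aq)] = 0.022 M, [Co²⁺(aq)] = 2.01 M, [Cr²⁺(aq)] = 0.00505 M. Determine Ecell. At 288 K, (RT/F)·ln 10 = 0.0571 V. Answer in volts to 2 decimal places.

+0.09 V

The Co²⁺/Co couple has the more positive E°, so it is the cathode; Cr³⁺/Cr²⁺ is the anode.
E°cell = E°cat − E°an = −0.29 − (−0.41) = +0.12 V; n = 2.
For the overall reaction Co²⁺(aq) + 2 Cr²⁺(aq) → Co(s) + 2 Cr³⁺(aq), Q = [Cr³⁺(aq)]^2 / ([Co²⁺(aq)]·[Cr²⁺(aq)]^2) = 9.44, giving log Q = 0.975.
E = E° − (0.0571/n)·log Q = +0.12 − (0.0571/2)(0.975) = +0.09 V.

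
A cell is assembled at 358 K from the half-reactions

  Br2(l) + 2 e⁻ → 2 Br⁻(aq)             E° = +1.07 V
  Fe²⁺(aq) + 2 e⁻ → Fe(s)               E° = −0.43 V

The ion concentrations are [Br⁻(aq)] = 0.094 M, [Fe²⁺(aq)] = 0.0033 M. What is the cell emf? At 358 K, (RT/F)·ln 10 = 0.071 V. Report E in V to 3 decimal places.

+1.661 V

The Br₂/Br⁻ couple has the more positive E°, so it is the cathode; Fe²⁺/Fe is the anode.
The standard potential is +1.07 − (−0.43) = +1.50 V and the balanced reaction transfers n = 2 electrons.
Balancing gives Br2(l) + Fe(s) → 2 Br⁻(aq) + Fe²⁺(aq); hence Q = [Br⁻(aq)]^2·[Fe²⁺(aq)] = 2.92×10^−5 (log Q = −4.535).
Applying E = E° − (RT ln10/nF)·log Q gives +1.50 − (0.071/2)(−4.535) = +1.661 V.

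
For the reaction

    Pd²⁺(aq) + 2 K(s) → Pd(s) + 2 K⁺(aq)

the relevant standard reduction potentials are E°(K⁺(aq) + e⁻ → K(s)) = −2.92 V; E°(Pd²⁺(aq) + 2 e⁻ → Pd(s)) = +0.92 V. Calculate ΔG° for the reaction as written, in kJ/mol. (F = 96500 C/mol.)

In the reaction as written Pd²⁺(aq) is reduced, so the Pd²⁺/Pd couple is the cathode and K⁺/K is the anode.
E°cell = +0.92 − (−2.92) = +3.84 V; balancing electrons gives n = 2.
ΔG° = −nFE°cell = −(2)(96500)(+3.84) J/mol = −741 kJ/mol.

−741 kJ/mol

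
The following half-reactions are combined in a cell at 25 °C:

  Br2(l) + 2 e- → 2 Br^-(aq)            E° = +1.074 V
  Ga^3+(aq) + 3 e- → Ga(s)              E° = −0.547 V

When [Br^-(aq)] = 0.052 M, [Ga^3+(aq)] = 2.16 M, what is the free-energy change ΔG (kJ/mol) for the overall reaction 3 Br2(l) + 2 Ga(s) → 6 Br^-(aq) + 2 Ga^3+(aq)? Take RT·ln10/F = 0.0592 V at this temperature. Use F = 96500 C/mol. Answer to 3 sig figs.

−979 kJ/mol

The standard cell potential is +1.074 − (−0.547) = +1.621 V, with n = 6 electrons in the balanced equation.
Q = [Br^-(aq)]^6·[Ga^3+(aq)]^2 = 9.22×10^−8, so log Q = −7.035 and E = +1.621 − (0.0592/6)(−7.035) = +1.6904 V.
ΔG = −nFE = −(6)(96500)(+1.6904) J/mol = −979 kJ/mol.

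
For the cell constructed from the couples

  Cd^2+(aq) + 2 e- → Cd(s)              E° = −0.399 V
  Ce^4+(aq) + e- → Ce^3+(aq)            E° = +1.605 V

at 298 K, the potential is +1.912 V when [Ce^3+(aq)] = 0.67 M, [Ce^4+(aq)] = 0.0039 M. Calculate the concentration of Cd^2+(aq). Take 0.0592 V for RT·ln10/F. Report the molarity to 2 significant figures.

0.043 M

The Ce⁴⁺/Ce³⁺ couple has the larger reduction potential, so it is the cathode: E°cell = +1.605 − (−0.399) = +2.004 V and n = 2.
From the Nernst equation, log Q = n(E° − E)/0.0592 = 2·(+2.004 − (+1.912))/0.0592 = 3.108.
Balancing electrons gives 2 Ce^4+(aq) + Cd(s) → 2 Ce^3+(aq) + Cd^2+(aq); thus Q = ([Ce^3+(aq)]^2·[Cd^2+(aq)]) / [Ce^4+(aq)]^2.
Substituting the known concentrations and solving, log [Cd^2+(aq)] = −1.362 and [Cd^2+(aq)] = 0.043 M.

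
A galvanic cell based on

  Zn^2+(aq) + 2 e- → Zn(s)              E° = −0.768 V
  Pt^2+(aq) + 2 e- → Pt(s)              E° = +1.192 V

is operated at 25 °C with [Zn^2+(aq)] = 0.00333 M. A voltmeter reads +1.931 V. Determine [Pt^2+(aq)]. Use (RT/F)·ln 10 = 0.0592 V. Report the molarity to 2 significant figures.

The Pt²⁺/Pt couple has the larger reduction potential, so it is the cathode: E°cell = +1.192 − (−0.768) = +1.960 V and n = 2.
From the Nernst equation, log Q = n(E° − E)/0.0592 = 2·(+1.960 − (+1.931))/0.0592 = 0.980.
Balancing electrons gives Pt^2+(aq) + Zn(s) → Pt(s) + Zn^2+(aq); thus Q = [Zn^2+(aq)] / [Pt^2+(aq)].
Solving for the unknown gives log [Pt^2+(aq)] = −3.458, so [Pt^2+(aq)] ≈ 0.00035 M.

0.00035 M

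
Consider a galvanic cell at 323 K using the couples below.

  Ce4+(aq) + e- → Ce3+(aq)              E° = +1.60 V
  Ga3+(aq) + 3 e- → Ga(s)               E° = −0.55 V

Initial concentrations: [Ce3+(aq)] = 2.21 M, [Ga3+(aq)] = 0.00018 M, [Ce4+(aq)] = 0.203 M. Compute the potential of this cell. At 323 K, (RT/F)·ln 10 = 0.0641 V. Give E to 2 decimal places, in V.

+2.16 V

The Ce⁴⁺/Ce³⁺ couple has the more positive E°, so it is the cathode; Ga³⁺/Ga is the anode.
E°cell = +1.60 − (−0.55) = +2.15 V, with n = 3 electrons transferred.
The balanced reaction is 3 Ce4+(aq) + Ga(s) → 3 Ce3+(aq) + Ga3+(aq), so Q = ([Ce3+(aq)]^3·[Ga3+(aq)]) / [Ce4+(aq)]^3 = 0.232 and log Q = −0.634.
E = E° − (0.0641/n)·log Q = +2.15 − (0.0641/3)(−0.634) = +2.16 V.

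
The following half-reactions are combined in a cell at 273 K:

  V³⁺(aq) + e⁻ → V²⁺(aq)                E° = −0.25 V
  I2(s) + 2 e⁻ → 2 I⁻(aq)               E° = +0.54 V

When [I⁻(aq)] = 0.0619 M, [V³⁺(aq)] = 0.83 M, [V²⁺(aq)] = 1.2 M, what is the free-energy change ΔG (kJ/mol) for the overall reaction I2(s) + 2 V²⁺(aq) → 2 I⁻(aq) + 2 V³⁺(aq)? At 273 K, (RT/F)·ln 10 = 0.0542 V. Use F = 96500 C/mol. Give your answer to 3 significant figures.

−167 kJ/mol

E°cell = +0.54 − (−0.25) = +0.79 V; the balanced reaction transfers n = 2 electrons.
The reaction quotient is ([I⁻(aq)]^2·[V³⁺(aq)]^2) / [V²⁺(aq)]^2 = 0.00183; by Nernst, E = +0.79 − (0.0542/2)(−2.737) = +0.8642 V.
Finally ΔG = −nFE = −(2)(96500 C/mol)(+0.8642 V) = −167 kJ/mol.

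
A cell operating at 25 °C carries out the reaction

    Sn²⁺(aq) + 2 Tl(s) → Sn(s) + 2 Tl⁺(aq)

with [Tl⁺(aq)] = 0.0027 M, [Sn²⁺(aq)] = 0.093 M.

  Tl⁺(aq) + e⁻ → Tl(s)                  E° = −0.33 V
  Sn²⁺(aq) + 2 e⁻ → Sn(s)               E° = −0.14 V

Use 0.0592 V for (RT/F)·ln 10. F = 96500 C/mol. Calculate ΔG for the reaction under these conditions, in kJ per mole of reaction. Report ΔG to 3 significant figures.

−60.1 kJ/mol

With Sn²⁺/Sn reduced at the cathode, E°cell = −0.14 − (−0.33) = +0.19 V and n = 2.
Here Q = [Tl⁺(aq)]^2 / [Sn²⁺(aq)] = 7.84×10^−5 (log Q = −4.106), giving E = +0.19 − (0.0592/2)·(−4.106) = +0.3115 V.
ΔG = −nFE = −(2)(96500)(+0.3115) J/mol = −60.1 kJ/mol.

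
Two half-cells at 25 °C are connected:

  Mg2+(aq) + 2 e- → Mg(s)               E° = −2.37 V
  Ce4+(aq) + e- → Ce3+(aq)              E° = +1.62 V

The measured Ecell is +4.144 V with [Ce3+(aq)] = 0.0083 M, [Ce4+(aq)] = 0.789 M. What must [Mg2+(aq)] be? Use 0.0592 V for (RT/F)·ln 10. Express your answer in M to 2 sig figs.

0.057 M

Ce⁴⁺/Ce³⁺ is the cathode (higher E°); E°cell = +1.62 − (−2.37) = +3.99 V with n = 2.
From the Nernst equation, log Q = n(E° − E)/0.0592 = 2·(+3.99 − (+4.144))/0.0592 = −5.203.
Balancing electrons gives 2 Ce4+(aq) + Mg(s) → 2 Ce3+(aq) + Mg2+(aq); thus Q = ([Ce3+(aq)]^2·[Mg2+(aq)]) / [Ce4+(aq)]^2.
Isolating [Mg2+(aq)] in Q = 10^{−5.203} yields log [Mg2+(aq)] = −1.247, i.e. 0.057 M.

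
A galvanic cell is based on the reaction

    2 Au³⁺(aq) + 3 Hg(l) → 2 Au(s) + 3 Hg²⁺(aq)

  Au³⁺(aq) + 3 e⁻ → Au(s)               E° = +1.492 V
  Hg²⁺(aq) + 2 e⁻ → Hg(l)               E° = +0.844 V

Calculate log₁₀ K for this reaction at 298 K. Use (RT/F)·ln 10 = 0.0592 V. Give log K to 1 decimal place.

log K = 65.7

The Au³⁺/Au couple is reduced (cathode); E°cell = +1.492 − (+0.844) = +0.648 V with n = 6.
At equilibrium E = 0, so log K = nE°cell / 0.0592 = (6)(+0.648) / 0.0592 = 65.7.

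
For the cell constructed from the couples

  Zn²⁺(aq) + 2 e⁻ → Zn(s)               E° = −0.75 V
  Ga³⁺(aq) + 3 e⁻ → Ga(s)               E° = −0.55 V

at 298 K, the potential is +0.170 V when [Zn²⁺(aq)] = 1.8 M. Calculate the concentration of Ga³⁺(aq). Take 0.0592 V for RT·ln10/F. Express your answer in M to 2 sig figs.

0.073 M

The Ga³⁺/Ga couple has the larger reduction potential, so it is the cathode: E°cell = −0.55 − (−0.75) = +0.20 V and n = 6.
Since E = E° − (0.0592/n)·log Q, log Q = n(E° − E)/0.0592 = 3.041.
The balanced reaction is 2 Ga³⁺(aq) + 3 Zn(s) → 2 Ga(s) + 3 Zn²⁺(aq), so Q = [Zn²⁺(aq)]^3 / [Ga³⁺(aq)]^2.
Solving for the unknown gives log [Ga³⁺(aq)] = −1.138, so [Ga³⁺(aq)] ≈ 0.073 M.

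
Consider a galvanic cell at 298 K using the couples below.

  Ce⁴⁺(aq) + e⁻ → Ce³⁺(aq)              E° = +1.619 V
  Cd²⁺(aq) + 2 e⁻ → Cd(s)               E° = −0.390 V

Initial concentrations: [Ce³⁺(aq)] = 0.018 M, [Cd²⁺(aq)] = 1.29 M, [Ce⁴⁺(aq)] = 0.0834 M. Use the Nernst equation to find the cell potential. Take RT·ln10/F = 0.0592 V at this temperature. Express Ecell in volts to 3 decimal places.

Ce⁴⁺/Ce³⁺ is reduced (cathode, E° = +1.619 V) and Cd²⁺/Cd is oxidized (anode).
E°cell = +1.619 − (−0.390) = +2.009 V, with n = 2 electrons transferred.
For the overall reaction 2 Ce⁴⁺(aq) + Cd(s) → 2 Ce³⁺(aq) + Cd²⁺(aq), Q = ([Ce³⁺(aq)]^2·[Cd²⁺(aq)]) / [Ce⁴⁺(aq)]^2 = 0.0601, giving log Q = −1.221.
E = E° − (0.0592/n)·log Q = +2.009 − (0.0592/2)(−1.221) = +2.045 V.

+2.045 V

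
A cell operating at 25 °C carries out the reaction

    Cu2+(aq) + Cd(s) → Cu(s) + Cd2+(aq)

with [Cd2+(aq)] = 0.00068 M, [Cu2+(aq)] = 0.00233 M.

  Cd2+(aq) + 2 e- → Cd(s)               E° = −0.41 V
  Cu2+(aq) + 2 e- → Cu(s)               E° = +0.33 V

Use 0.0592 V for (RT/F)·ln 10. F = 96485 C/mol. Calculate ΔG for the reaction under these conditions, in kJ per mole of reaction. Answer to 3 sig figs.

−146 kJ/mol

E°cell = +0.33 − (−0.41) = +0.74 V; the balanced reaction transfers n = 2 electrons.
Q = [Cd2+(aq)] / [Cu2+(aq)] = 0.292, so log Q = −0.535 and E = +0.74 − (0.0592/2)(−0.535) = +0.7558 V.
Then ΔG = −nFE = −2 × 96485 × +0.7558 J/mol = −146 kJ/mol.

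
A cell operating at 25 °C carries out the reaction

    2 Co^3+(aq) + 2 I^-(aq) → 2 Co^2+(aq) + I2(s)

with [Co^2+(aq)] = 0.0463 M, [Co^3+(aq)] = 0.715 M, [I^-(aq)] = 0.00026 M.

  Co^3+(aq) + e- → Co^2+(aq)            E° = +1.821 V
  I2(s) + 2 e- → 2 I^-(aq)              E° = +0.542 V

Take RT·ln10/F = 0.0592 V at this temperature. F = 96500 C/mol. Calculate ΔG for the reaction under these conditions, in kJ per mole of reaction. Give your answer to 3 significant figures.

−219 kJ/mol

The standard cell potential is +1.821 − (+0.542) = +1.279 V, with n = 2 electrons in the balanced equation.
The reaction quotient is [Co^2+(aq)]^2 / ([Co^3+(aq)]^2·[I^-(aq)]^2) = 6.2×10^4; by Nernst, E = +1.279 − (0.0592/2)(4.793) = +1.1371 V.
ΔG = −nFE = −(2)(96500)(+1.1371) J/mol = −219 kJ/mol.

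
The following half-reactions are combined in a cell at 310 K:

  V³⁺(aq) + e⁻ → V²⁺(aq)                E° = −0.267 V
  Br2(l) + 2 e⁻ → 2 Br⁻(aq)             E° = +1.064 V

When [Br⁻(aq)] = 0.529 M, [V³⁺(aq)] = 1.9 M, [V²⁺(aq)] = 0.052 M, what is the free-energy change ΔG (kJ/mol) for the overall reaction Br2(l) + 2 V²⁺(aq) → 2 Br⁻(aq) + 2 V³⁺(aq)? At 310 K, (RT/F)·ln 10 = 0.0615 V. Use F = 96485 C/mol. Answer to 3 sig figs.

−242 kJ/mol

With Br₂/Br⁻ reduced at the cathode, E°cell = +1.064 − (−0.267) = +1.331 V and n = 2.
Q = ([Br⁻(aq)]^2·[V³⁺(aq)]^2) / [V²⁺(aq)]^2 = 374, so log Q = 2.572 and E = +1.331 − (0.0615/2)(2.572) = +1.2519 V.
Then ΔG = −nFE = −2 × 96485 × +1.2519 J/mol = −242 kJ/mol.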